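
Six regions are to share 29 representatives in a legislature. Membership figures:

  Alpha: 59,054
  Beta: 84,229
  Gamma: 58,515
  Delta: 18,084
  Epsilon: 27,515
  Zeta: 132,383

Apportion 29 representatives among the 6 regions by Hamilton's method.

Standard divisor: 379780 ÷ 29 ≈ 13095.862.
Standard quotas: Alpha 4.5094, Beta 6.4317, Gamma 4.4682, Delta 1.3809, Epsilon 2.1010, Zeta 10.1088.
Lower quotas: Alpha 4, Beta 6, Gamma 4, Delta 1, Epsilon 2, Zeta 10 (sum 27, leaving 2 seats).
Remainders in descending order: Alpha 0.5094, Gamma 0.4682, Beta 0.4317, Delta 0.3809, Zeta 0.1088, Epsilon 0.1010.
Largest remainders: Alpha, Gamma receive the extra seats.

Alpha: 5, Beta: 6, Gamma: 5, Delta: 1, Epsilon: 2, Zeta: 10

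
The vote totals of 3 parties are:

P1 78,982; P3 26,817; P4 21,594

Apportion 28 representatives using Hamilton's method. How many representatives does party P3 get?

6

Total 127393; standard divisor 127393/28 ≈ 4549.75.
Standard quotas: P1 17.3596, P3 5.8942, P4 4.7462.
Lower quotas: P1 17, P3 5, P4 4 (sum 26, leaving 2 seats).
Remainders in descending order: P3 0.8942, P4 0.7462, P1 0.3596.
Largest remainders: P3, P4 receive the extra seats.
P3 receives 6.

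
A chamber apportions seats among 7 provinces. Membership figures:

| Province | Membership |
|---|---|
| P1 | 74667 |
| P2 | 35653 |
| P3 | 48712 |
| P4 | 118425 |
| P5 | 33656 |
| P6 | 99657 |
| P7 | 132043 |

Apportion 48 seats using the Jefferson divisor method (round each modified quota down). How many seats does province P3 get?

Standard divisor 542813/48 ≈ 11308.604; standard quotas: P1 6.603, P2 3.153, P3 4.308, P4 10.472, P5 2.976, P6 8.812, P7 11.676.
Rounding down gives 6, 3, 4, 10, 2, 8, 11 = 44 seats, so the divisor must be adjusted.
With modified divisor 10700: modified quotas P1 6.978, P2 3.332, P3 4.553, P4 11.068, P5 3.145, P6 9.314, P7 12.340.
Rounding down: P1 6, P2 3, P3 4, P4 11, P5 3, P6 9, P7 12 (total 48).
P3 receives 4.

4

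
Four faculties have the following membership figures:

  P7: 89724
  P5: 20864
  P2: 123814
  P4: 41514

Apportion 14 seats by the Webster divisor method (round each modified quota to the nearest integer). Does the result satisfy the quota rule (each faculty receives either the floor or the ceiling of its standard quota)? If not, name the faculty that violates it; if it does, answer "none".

Standard quotas: P7 4.553, P5 1.059, P2 6.282, P4 2.106.
Webster allocation: P7 5, P5 1, P2 6, P4 2.
Every allocation lies between the lower and upper quota.

none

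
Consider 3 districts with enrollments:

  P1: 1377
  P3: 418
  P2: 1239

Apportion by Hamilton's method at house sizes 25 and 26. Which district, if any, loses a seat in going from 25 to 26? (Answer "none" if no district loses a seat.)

P3

At 25 seats: P1 11, P3 4, P2 10.
At 26 seats: P1 12, P3 3, P2 11.
P3 drops from 4 to 3.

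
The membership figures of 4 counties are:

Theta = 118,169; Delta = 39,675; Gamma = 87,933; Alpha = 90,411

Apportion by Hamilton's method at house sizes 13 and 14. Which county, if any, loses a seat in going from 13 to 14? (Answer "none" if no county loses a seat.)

Delta

At 13 seats: Theta 5, Delta 2, Gamma 3, Alpha 3.
At 14 seats: Theta 5, Delta 1, Gamma 4, Alpha 4.
Delta drops from 2 to 1.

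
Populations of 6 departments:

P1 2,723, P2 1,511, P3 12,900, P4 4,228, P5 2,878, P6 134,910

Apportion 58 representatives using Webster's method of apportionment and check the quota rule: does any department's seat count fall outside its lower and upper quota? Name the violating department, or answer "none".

P6

Standard quotas: P1 0.992, P2 0.551, P3 4.701, P4 1.541, P5 1.049, P6 49.166.
Webster allocation: P1 1, P2 1, P3 5, P4 2, P5 1, P6 48.
P6 has quota 49.166 (lower 49, upper 50) but receives 48 — outside the quota interval.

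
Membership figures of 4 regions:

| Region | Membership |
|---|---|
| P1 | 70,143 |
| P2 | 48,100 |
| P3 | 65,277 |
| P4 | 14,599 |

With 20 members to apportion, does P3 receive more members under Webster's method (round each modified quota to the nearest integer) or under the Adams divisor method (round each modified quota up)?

Webster: P1 7, P2 5, P3 7, P4 1.
Adams: P1 7, P2 5, P3 6, P4 2.
P3 gets 7 under Webster and 6 under Adams.

Webster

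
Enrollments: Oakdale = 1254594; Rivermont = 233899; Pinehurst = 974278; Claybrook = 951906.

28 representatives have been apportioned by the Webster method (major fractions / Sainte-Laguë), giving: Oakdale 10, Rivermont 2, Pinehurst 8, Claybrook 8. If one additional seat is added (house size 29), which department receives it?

Oakdale

Priority for the next seat is population ÷ (current seats + 0.5).
Priorities: Oakdale 119485.143, Rivermont 93559.600, Pinehurst 114620.941, Claybrook 111988.941.
Highest priority: Oakdale.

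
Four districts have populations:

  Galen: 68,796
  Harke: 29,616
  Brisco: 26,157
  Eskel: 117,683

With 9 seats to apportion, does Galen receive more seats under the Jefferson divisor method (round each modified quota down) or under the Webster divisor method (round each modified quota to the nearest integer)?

Jefferson: Galen 2, Harke 1, Brisco 1, Eskel 5.
Webster: Galen 3, Harke 1, Brisco 1, Eskel 4.
Galen gets 2 under Jefferson and 3 under Webster.

Webster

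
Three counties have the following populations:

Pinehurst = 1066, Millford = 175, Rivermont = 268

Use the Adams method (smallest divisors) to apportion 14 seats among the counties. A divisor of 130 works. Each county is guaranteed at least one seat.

Pinehurst 9, Millford 2, Rivermont 3

With modified divisor 130: modified quotas Pinehurst 8.200, Millford 1.346, Rivermont 2.062.
Rounding up: Pinehurst 9, Millford 2, Rivermont 3 (total 14).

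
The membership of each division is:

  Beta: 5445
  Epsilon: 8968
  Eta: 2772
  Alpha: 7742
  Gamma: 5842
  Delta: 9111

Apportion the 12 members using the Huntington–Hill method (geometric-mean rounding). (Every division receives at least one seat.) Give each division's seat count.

With divisor 3690: modified quotas Beta 1.476, Epsilon 2.430, Eta 0.751, Alpha 2.098, Gamma 1.583, Delta 2.469.
Geometric-mean thresholds: Beta √(1·2)=1.414, Epsilon √(2·3)=2.449, Eta (min 1), Alpha √(2·3)=2.449, Gamma √(1·2)=1.414, Delta √(2·3)=2.449.
Each quota rounded against its threshold gives Beta 2, Epsilon 2, Eta 1, Alpha 2, Gamma 2, Delta 3 (total 12).

Beta 2, Epsilon 2, Eta 1, Alpha 2, Gamma 2, Delta 3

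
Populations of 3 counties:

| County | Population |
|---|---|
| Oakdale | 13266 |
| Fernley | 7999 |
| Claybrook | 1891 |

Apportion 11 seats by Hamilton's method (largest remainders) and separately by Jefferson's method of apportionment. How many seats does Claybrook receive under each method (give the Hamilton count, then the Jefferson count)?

Hamilton: Oakdale 6, Fernley 4, Claybrook 1.
Jefferson: Oakdale 7, Fernley 4, Claybrook 0.
Claybrook gets 1 under Hamilton and 0 under Jefferson.

1 and 0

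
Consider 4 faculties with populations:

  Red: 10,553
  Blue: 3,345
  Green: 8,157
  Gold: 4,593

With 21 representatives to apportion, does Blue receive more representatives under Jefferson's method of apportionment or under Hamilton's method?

Jefferson: Red 9, Blue 2, Green 7, Gold 3.
Hamilton: Red 8, Blue 3, Green 6, Gold 4.
Blue gets 2 under Jefferson and 3 under Hamilton.

Hamilton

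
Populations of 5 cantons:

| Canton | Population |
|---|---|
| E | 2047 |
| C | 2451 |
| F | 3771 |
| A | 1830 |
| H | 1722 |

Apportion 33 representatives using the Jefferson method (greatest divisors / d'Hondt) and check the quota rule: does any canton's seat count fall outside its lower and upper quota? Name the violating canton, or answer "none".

none

Standard quotas: E 5.714, C 6.842, F 10.527, A 5.109, H 4.807.
Jefferson allocation: E 5, C 7, F 11, A 5, H 5.
Every allocation lies between the lower and upper quota.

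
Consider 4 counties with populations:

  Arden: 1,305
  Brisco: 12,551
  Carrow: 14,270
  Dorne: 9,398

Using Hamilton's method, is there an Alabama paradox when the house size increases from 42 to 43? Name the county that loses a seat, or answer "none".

At 42 seats: Arden 1, Brisco 14, Carrow 16, Dorne 11.
At 43 seats: Arden 2, Brisco 14, Carrow 16, Dorne 11.
No county's allocation decreased.

none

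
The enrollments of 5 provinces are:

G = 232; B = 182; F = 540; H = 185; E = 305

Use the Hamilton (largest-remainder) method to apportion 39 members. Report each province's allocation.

G: 6, B: 5, F: 15, H: 5, E: 8

The standard divisor is 1444/39 ≈ 37.026.
Standard quotas: G 6.266, B 4.916, F 14.584, H 4.997, E 8.238.
Lower quotas: G 6, B 4, F 14, H 4, E 8 (sum 36, leaving 3 seats).
Remainders in descending order: H 0.997, B 0.916, F 0.584, G 0.266, E 0.238.
The surplus seats go to H, B, F.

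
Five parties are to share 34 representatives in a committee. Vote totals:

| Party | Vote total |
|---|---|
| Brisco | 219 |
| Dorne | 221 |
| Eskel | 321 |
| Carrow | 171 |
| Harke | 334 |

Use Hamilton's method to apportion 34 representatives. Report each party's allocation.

Total 1266; standard divisor 1266/34 ≈ 37.235.
Standard quotas: Brisco 5.882, Dorne 5.935, Eskel 8.621, Carrow 4.592, Harke 8.970.
Lower quotas: Brisco 5, Dorne 5, Eskel 8, Carrow 4, Harke 8 (sum 30, leaving 4 seats).
Remainders in descending order: Harke 0.970, Dorne 0.935, Brisco 0.882, Eskel 0.621, Carrow 0.592.
The surplus seats go to Harke, Dorne, Brisco, Eskel.

Brisco 6; Dorne 6; Eskel 9; Carrow 4; Harke 9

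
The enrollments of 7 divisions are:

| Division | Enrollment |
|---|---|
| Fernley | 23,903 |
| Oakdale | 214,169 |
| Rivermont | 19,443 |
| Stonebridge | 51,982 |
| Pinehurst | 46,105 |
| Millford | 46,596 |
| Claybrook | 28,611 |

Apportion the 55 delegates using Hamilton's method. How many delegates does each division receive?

The standard divisor is 430809/55 ≈ 7832.891.
Standard quotas: Fernley 3.0516, Oakdale 27.3423, Rivermont 2.4822, Stonebridge 6.6364, Pinehurst 5.8861, Millford 5.9488, Claybrook 3.6527.
Lower quotas: Fernley 3, Oakdale 27, Rivermont 2, Stonebridge 6, Pinehurst 5, Millford 5, Claybrook 3 (sum 51, leaving 4 seats).
Remainders in descending order: Millford 0.9488, Pinehurst 0.8861, Claybrook 0.6527, Stonebridge 0.6364, Rivermont 0.4822, Oakdale 0.3423, Fernley 0.0516.
The surplus seats go to Millford, Pinehurst, Claybrook, Stonebridge.

Fernley 3, Oakdale 27, Rivermont 2, Stonebridge 7, Pinehurst 6, Millford 6, Claybrook 4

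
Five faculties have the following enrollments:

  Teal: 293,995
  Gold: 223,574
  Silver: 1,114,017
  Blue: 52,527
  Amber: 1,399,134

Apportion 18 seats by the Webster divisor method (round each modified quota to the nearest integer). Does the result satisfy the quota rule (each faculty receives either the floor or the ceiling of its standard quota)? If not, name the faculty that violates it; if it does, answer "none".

Standard quotas: Teal 1.716, Gold 1.305, Silver 6.504, Blue 0.307, Amber 8.168.
Webster allocation: Teal 2, Gold 1, Silver 7, Blue 0, Amber 8.
Every allocation lies between the lower and upper quota.

none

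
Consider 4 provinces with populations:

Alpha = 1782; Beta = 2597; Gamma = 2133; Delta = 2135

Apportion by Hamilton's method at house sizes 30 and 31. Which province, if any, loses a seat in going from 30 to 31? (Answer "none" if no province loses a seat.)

none

At 30 seats: Alpha 6, Beta 9, Gamma 7, Delta 8.
At 31 seats: Alpha 6, Beta 9, Gamma 8, Delta 8.
No province's allocation decreased.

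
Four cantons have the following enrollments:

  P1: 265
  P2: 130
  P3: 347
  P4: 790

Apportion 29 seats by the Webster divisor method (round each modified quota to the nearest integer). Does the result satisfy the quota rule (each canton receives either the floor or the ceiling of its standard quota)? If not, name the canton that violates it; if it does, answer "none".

Standard quotas: P1 5.016, P2 2.461, P3 6.569, P4 14.954.
Webster allocation: P1 5, P2 2, P3 7, P4 15.
Every allocation lies between the lower and upper quota.

none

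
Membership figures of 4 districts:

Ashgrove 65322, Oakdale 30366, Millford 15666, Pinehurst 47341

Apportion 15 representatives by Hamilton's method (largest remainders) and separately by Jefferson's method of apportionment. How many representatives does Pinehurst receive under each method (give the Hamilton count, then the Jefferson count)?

Hamilton: Ashgrove 6, Oakdale 3, Millford 2, Pinehurst 4.
Jefferson: Ashgrove 6, Oakdale 3, Millford 1, Pinehurst 5.
Pinehurst gets 4 under Hamilton and 5 under Jefferson.

4 and 5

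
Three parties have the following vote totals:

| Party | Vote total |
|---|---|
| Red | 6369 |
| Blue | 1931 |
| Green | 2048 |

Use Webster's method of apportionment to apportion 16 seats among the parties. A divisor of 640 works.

Red: 10, Blue: 3, Green: 3

With modified divisor 640: modified quotas Red 9.952, Blue 3.017, Green 3.200.
Rounding to the nearest integer: Red 10, Blue 3, Green 3 (total 16).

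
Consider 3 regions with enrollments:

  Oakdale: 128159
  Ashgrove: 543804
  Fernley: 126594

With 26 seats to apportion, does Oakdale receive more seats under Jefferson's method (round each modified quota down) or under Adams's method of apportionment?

Jefferson: Oakdale 4, Ashgrove 18, Fernley 4.
Adams: Oakdale 5, Ashgrove 17, Fernley 4.
Oakdale gets 4 under Jefferson and 5 under Adams.

Adams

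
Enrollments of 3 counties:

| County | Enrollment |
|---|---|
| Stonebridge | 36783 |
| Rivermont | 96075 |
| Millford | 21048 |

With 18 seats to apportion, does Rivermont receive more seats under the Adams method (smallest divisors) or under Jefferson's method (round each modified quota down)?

Jefferson

Adams: Stonebridge 4, Rivermont 11, Millford 3.
Jefferson: Stonebridge 4, Rivermont 12, Millford 2.
Rivermont gets 11 under Adams and 12 under Jefferson.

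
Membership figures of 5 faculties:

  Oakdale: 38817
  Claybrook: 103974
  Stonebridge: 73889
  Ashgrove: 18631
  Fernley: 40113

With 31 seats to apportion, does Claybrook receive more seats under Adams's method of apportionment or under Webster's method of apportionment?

Webster

Adams: Oakdale 5, Claybrook 11, Stonebridge 8, Ashgrove 2, Fernley 5.
Webster: Oakdale 4, Claybrook 12, Stonebridge 8, Ashgrove 2, Fernley 5.
Claybrook gets 11 under Adams and 12 under Webster.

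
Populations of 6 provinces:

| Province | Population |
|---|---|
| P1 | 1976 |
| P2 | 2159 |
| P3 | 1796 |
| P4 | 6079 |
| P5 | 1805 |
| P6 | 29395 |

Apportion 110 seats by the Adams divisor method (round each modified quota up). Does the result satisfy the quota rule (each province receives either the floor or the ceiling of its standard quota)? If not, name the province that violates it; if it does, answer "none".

P6

Standard quotas: P1 5.030, P2 5.496, P3 4.572, P4 15.475, P5 4.595, P6 74.831.
Adams allocation: P1 5, P2 6, P3 5, P4 16, P5 5, P6 73.
P6 has quota 74.831 (lower 74, upper 75) but receives 73 — outside the quota interval.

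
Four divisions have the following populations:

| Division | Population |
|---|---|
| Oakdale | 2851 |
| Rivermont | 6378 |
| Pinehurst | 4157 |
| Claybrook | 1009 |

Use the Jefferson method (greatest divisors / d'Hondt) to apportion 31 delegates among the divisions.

Oakdale 6; Rivermont 14; Pinehurst 9; Claybrook 2

Standard divisor 14395/31 ≈ 464.355; standard quotas: Oakdale 6.140, Rivermont 13.735, Pinehurst 8.952, Claybrook 2.173.
Rounding down gives 6, 13, 8, 2 = 29 seats, so the divisor must be adjusted.
With modified divisor 440: modified quotas Oakdale 6.480, Rivermont 14.495, Pinehurst 9.448, Claybrook 2.293.
Rounding down: Oakdale 6, Rivermont 14, Pinehurst 9, Claybrook 2 (total 31).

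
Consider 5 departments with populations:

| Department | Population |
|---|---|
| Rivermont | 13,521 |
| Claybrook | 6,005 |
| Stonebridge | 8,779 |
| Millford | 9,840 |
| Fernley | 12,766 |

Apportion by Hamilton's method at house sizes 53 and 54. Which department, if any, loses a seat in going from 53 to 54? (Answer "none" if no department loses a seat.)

none

At 53 seats: Rivermont 14, Claybrook 6, Stonebridge 9, Millford 10, Fernley 14.
At 54 seats: Rivermont 14, Claybrook 6, Stonebridge 9, Millford 11, Fernley 14.
No department's allocation decreased.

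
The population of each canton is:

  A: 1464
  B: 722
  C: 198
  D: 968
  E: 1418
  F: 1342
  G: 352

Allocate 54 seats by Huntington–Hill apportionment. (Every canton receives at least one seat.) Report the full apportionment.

With divisor 120: modified quotas A 12.200, B 6.017, C 1.650, D 8.067, E 11.817, F 11.183, G 2.933.
Geometric-mean thresholds: A √(12·13)=12.490, B √(6·7)=6.481, C √(1·2)=1.414, D √(8·9)=8.485, E √(11·12)=11.489, F √(11·12)=11.489, G √(2·3)=2.449.
Each quota rounded against its threshold gives A 12, B 6, C 2, D 8, E 12, F 11, G 3 (total 54).

A 12; B 6; C 2; D 8; E 12; F 11; G 3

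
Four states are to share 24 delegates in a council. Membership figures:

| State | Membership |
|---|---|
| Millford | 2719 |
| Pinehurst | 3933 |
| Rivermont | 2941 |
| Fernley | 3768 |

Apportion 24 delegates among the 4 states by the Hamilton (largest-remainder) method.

Standard divisor: 13361 ÷ 24 ≈ 556.708.
Standard quotas: Millford 4.884, Pinehurst 7.065, Rivermont 5.283, Fernley 6.768.
Lower quotas: Millford 4, Pinehurst 7, Rivermont 5, Fernley 6 (sum 22, leaving 2 seats).
Remainders in descending order: Millford 0.884, Fernley 0.768, Rivermont 0.283, Pinehurst 0.065.
The surplus seats go to Millford, Fernley.

Millford 5; Pinehurst 7; Rivermont 5; Fernley 7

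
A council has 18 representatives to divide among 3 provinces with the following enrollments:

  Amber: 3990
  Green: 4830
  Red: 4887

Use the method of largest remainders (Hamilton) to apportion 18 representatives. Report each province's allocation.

Standard divisor: 13707 ÷ 18 ≈ 761.5.
Standard quotas: Amber 5.240, Green 6.343, Red 6.418.
Lower quotas: Amber 5, Green 6, Red 6 (sum 17, leaving 1 seat).
Remainders in descending order: Red 0.418, Green 0.343, Amber 0.240.
Largest remainder: Red receives the extra seat.

Amber 5, Green 6, Red 7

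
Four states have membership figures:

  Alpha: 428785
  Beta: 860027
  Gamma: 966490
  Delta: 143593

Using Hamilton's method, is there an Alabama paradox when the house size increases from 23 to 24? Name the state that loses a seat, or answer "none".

At 23 seats: Alpha 4, Beta 8, Gamma 9, Delta 2.
At 24 seats: Alpha 4, Beta 9, Gamma 10, Delta 1.
Delta drops from 2 to 1.

Delta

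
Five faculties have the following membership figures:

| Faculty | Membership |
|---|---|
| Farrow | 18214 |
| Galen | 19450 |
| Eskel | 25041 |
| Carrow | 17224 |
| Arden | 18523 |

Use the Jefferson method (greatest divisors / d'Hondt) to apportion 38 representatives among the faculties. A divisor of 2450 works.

With modified divisor 2450: modified quotas Farrow 7.434, Galen 7.939, Eskel 10.221, Carrow 7.030, Arden 7.560.
Rounding down: Farrow 7, Galen 7, Eskel 10, Carrow 7, Arden 7 (total 38).

Farrow 7, Galen 7, Eskel 10, Carrow 7, Arden 7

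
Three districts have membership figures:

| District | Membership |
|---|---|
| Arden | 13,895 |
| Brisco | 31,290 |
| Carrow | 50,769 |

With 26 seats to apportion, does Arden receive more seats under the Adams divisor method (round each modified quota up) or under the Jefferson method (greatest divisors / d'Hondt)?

Adams: Arden 4, Brisco 9, Carrow 13.
Jefferson: Arden 3, Brisco 9, Carrow 14.
Arden gets 4 under Adams and 3 under Jefferson.

Adams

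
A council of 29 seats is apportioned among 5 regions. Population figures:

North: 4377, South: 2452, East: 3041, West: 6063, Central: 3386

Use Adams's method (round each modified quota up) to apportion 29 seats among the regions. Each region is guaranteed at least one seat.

Standard divisor 19319/29 ≈ 666.172; standard quotas: North 6.570, South 3.681, East 4.565, West 9.101, Central 5.083.
Rounding up gives 7, 4, 5, 10, 6 = 32 seats, so the divisor must be adjusted.
With modified divisor 740: modified quotas North 5.915, South 3.314, East 4.109, West 8.193, Central 4.576.
Rounding up: North 6, South 4, East 5, West 9, Central 5 (total 29).

North=6; South=4; East=5; West=9; Central=5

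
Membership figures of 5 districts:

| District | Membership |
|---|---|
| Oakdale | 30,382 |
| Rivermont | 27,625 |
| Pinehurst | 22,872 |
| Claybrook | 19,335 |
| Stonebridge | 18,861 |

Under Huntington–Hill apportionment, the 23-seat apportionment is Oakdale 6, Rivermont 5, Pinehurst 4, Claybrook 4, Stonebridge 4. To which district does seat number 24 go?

Pinehurst

Priority for the next seat is population ÷ (√(s·(s+1))).
Priorities: Oakdale 4688.044, Rivermont 5043.612, Pinehurst 5114.335, Claybrook 4323.437, Stonebridge 4217.448.
Highest priority: Pinehurst.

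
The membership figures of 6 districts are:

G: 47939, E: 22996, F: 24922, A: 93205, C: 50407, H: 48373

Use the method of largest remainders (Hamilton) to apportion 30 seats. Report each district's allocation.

G: 5, E: 2, F: 3, A: 10, C: 5, H: 5

The standard divisor is 287842/30 ≈ 9594.733.
Standard quotas: G 4.9964, E 2.3967, F 2.5975, A 9.7142, C 5.2536, H 5.0416.
Lower quotas: G 4, E 2, F 2, A 9, C 5, H 5 (sum 27, leaving 3 seats).
Remainders in descending order: G 0.9964, A 0.7142, F 0.5975, E 0.3967, C 0.2536, H 0.0416.
The surplus seats go to G, A, F.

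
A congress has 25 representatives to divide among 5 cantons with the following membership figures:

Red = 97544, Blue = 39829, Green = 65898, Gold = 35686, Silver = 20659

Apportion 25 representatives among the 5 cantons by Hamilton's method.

Red=9; Blue=4; Green=6; Gold=4; Silver=2

Total 259616; standard divisor 259616/25 ≈ 10384.64.
Standard quotas: Red 9.3931, Blue 3.8354, Green 6.3457, Gold 3.4364, Silver 1.9894.
Lower quotas: Red 9, Blue 3, Green 6, Gold 3, Silver 1 (sum 22, leaving 3 seats).
Remainders in descending order: Silver 0.9894, Blue 0.8354, Gold 0.4364, Red 0.3931, Green 0.3457.
Largest remainders: Silver, Blue, Gold receive the extra seats.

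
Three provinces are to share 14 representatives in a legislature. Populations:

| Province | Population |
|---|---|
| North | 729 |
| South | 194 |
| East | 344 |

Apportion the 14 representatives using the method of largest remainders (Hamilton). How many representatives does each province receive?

The standard divisor is 1267/14 ≈ 90.5.
Standard quotas: North 8.055, South 2.144, East 3.801.
Lower quotas: North 8, South 2, East 3 (sum 13, leaving 1 seat).
Remainders in descending order: East 0.801, South 0.144, North 0.055.
The surplus seat goes to East.

North 8, South 2, East 4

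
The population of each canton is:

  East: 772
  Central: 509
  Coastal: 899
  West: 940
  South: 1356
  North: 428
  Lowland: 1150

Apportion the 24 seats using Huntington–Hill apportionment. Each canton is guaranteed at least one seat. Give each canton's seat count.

With divisor 258: modified quotas East 2.992, Central 1.973, Coastal 3.484, West 3.643, South 5.256, North 1.659, Lowland 4.457.
Geometric-mean thresholds: East √(2·3)=2.449, Central √(1·2)=1.414, Coastal √(3·4)=3.464, West √(3·4)=3.464, South √(5·6)=5.477, North √(1·2)=1.414, Lowland √(4·5)=4.472.
Each quota rounded against its threshold gives East 3, Central 2, Coastal 4, West 4, South 5, North 2, Lowland 4 (total 24).

East=3; Central=2; Coastal=4; West=4; South=5; North=2; Lowland=4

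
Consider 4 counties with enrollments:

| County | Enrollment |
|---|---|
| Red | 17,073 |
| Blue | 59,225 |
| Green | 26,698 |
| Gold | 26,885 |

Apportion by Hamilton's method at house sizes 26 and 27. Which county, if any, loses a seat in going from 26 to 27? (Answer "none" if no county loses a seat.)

Red

At 26 seats: Red 4, Blue 12, Green 5, Gold 5.
At 27 seats: Red 3, Blue 12, Green 6, Gold 6.
Red drops from 4 to 3.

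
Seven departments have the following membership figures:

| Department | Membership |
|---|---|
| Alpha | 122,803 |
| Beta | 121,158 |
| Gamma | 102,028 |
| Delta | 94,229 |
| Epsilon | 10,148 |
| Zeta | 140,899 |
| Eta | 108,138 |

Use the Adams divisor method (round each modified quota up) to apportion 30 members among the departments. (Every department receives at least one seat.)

Standard divisor 699403/30 ≈ 23313.433; standard quotas: Alpha 5.267, Beta 5.197, Gamma 4.376, Delta 4.042, Epsilon 0.435, Zeta 6.044, Eta 4.638.
Rounding up gives 6, 6, 5, 5, 1, 7, 5 = 35 seats, so the divisor must be adjusted.
With modified divisor 26300: modified quotas Alpha 4.669, Beta 4.607, Gamma 3.879, Delta 3.583, Epsilon 0.386, Zeta 5.357, Eta 4.112.
Rounding up: Alpha 5, Beta 5, Gamma 4, Delta 4, Epsilon 1, Zeta 6, Eta 5 (total 30).

Alpha 5, Beta 5, Gamma 4, Delta 4, Epsilon 1, Zeta 6, Eta 5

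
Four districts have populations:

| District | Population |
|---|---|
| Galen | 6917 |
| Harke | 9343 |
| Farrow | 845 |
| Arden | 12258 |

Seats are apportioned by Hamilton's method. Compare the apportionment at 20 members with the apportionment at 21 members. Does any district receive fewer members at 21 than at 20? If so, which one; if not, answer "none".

At 20 seats: Galen 5, Harke 6, Farrow 1, Arden 8.
At 21 seats: Galen 5, Harke 7, Farrow 0, Arden 9.
Farrow drops from 1 to 0.

Farrow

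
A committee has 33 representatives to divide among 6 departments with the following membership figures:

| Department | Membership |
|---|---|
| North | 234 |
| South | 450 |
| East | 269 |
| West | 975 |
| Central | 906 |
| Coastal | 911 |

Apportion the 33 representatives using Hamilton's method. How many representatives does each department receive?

North: 2, South: 4, East: 2, West: 9, Central: 8, Coastal: 8

Standard divisor: 3745 ÷ 33 ≈ 113.485.
Standard quotas: North 2.062, South 3.965, East 2.370, West 8.591, Central 7.983, Coastal 8.028.
Lower quotas: North 2, South 3, East 2, West 8, Central 7, Coastal 8 (sum 30, leaving 3 seats).
Remainders in descending order: Central 0.983, South 0.965, West 0.591, East 0.370, North 0.062, Coastal 0.028.
The surplus seats go to Central, South, West.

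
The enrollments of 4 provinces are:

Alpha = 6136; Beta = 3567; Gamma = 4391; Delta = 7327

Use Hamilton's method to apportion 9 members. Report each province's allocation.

Alpha: 3, Beta: 1, Gamma: 2, Delta: 3

The standard divisor is 21421/9 ≈ 2380.111.
Standard quotas: Alpha 2.5780, Beta 1.4987, Gamma 1.8449, Delta 3.0784.
Lower quotas: Alpha 2, Beta 1, Gamma 1, Delta 3 (sum 7, leaving 2 seats).
Remainders in descending order: Gamma 0.8449, Alpha 0.5780, Beta 0.4987, Delta 0.0784.
Largest remainders: Gamma, Alpha receive the extra seats.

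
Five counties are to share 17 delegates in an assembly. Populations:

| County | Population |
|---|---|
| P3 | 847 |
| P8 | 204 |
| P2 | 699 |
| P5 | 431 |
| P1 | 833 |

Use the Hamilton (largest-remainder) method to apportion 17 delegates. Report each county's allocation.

P3=5; P8=1; P2=4; P5=2; P1=5

The standard divisor is 3014/17 ≈ 177.294.
Standard quotas: P3 4.777, P8 1.151, P2 3.943, P5 2.431, P1 4.698.
Lower quotas: P3 4, P8 1, P2 3, P5 2, P1 4 (sum 14, leaving 3 seats).
Remainders in descending order: P2 0.943, P3 0.777, P1 0.698, P5 0.431, P8 0.151.
The surplus seats go to P2, P3, P1.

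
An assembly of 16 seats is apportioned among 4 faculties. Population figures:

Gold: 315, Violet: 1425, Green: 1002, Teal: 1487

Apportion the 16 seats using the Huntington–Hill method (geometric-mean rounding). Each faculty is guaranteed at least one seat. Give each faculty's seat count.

Gold 1, Violet 5, Green 4, Teal 6

With divisor 266: modified quotas Gold 1.184, Violet 5.357, Green 3.767, Teal 5.590.
Geometric-mean thresholds: Gold √(1·2)=1.414, Violet √(5·6)=5.477, Green √(3·4)=3.464, Teal √(5·6)=5.477.
Each quota rounded against its threshold gives Gold 1, Violet 5, Green 4, Teal 6 (total 16).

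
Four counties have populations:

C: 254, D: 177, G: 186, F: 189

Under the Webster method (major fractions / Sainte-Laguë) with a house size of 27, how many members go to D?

6

Standard divisor 806/27 ≈ 29.852; standard quotas: C 8.509, D 5.929, G 6.231, F 6.331.
Rounding to the nearest integer gives C 9, D 6, G 6, F 6 — total 27, matching the house size, so no adjustment is needed.
D receives 6.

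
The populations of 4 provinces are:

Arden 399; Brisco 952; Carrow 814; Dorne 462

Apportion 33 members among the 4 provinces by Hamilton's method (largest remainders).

Total 2627; standard divisor 2627/33 ≈ 79.606.
Standard quotas: Arden 5.012, Brisco 11.959, Carrow 10.225, Dorne 5.804.
Lower quotas: Arden 5, Brisco 11, Carrow 10, Dorne 5 (sum 31, leaving 2 seats).
Remainders in descending order: Brisco 0.959, Dorne 0.804, Carrow 0.225, Arden 0.012.
The surplus seats go to Brisco, Dorne.

Arden 5; Brisco 12; Carrow 10; Dorne 6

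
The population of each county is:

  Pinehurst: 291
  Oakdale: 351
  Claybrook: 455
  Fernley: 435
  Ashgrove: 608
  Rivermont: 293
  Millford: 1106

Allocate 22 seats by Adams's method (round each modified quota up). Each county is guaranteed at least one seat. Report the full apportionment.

Pinehurst 2; Oakdale 2; Claybrook 3; Fernley 3; Ashgrove 4; Rivermont 2; Millford 6

Standard divisor 3539/22 ≈ 160.864; standard quotas: Pinehurst 1.809, Oakdale 2.182, Claybrook 2.828, Fernley 2.704, Ashgrove 3.780, Rivermont 1.821, Millford 6.875.
Rounding up gives 2, 3, 3, 3, 4, 2, 7 = 24 seats, so the divisor must be adjusted.
With modified divisor 200: modified quotas Pinehurst 1.455, Oakdale 1.755, Claybrook 2.275, Fernley 2.175, Ashgrove 3.040, Rivermont 1.465, Millford 5.530.
Rounding up: Pinehurst 2, Oakdale 2, Claybrook 3, Fernley 3, Ashgrove 4, Rivermont 2, Millford 6 (total 22).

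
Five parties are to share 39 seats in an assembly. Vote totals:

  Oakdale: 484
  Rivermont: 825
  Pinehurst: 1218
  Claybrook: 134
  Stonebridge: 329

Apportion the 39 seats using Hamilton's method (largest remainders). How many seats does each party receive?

Total 2990; standard divisor 2990/39 ≈ 76.667.
Standard quotas: Oakdale 6.313, Rivermont 10.761, Pinehurst 15.887, Claybrook 1.748, Stonebridge 4.291.
Lower quotas: Oakdale 6, Rivermont 10, Pinehurst 15, Claybrook 1, Stonebridge 4 (sum 36, leaving 3 seats).
Remainders in descending order: Pinehurst 0.887, Rivermont 0.761, Claybrook 0.748, Oakdale 0.313, Stonebridge 0.291.
The surplus seats go to Pinehurst, Rivermont, Claybrook.

Oakdale: 6, Rivermont: 11, Pinehurst: 16, Claybrook: 2, Stonebridge: 4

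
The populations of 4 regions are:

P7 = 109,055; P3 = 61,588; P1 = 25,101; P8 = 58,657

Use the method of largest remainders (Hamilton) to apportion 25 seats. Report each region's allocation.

Total 254401; standard divisor 254401/25 ≈ 10176.04.
Standard quotas: P7 10.7168, P3 6.0523, P1 2.4667, P8 5.7642.
Lower quotas: P7 10, P3 6, P1 2, P8 5 (sum 23, leaving 2 seats).
Remainders in descending order: P8 0.7642, P7 0.7168, P1 0.4667, P3 0.0523.
The surplus seats go to P8, P7.

P7: 11, P3: 6, P1: 2, P8: 6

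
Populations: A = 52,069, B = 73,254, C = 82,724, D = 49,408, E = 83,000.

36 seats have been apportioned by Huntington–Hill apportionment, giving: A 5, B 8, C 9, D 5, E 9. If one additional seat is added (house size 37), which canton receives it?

A

Priority for the next seat is population ÷ (√(s·(s+1))).
Priorities: A 9506.455, B 8633.067, C 8719.875, D 9020.625, E 8748.968.
Highest priority: A.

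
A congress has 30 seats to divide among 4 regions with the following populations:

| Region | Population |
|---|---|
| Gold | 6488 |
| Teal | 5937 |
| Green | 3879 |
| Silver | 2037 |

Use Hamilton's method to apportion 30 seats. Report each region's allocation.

Total 18341; standard divisor 18341/30 ≈ 611.367.
Standard quotas: Gold 10.6123, Teal 9.7110, Green 6.3448, Silver 3.3319.
Lower quotas: Gold 10, Teal 9, Green 6, Silver 3 (sum 28, leaving 2 seats).
Remainders in descending order: Teal 0.7110, Gold 0.6123, Green 0.3448, Silver 0.3319.
Largest remainders: Teal, Gold receive the extra seats.

Gold=11, Teal=10, Green=6, Silver=3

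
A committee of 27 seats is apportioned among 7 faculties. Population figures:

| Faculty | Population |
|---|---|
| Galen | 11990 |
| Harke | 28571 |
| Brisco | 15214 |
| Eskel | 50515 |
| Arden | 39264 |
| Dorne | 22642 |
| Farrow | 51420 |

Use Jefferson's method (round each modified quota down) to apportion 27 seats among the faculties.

Standard divisor 219616/27 ≈ 8133.926; standard quotas: Galen 1.474, Harke 3.513, Brisco 1.870, Eskel 6.210, Arden 4.827, Dorne 2.784, Farrow 6.322.
Rounding down gives 1, 3, 1, 6, 4, 2, 6 = 23 seats, so the divisor must be adjusted.
With modified divisor 7300: modified quotas Galen 1.642, Harke 3.914, Brisco 2.084, Eskel 6.920, Arden 5.379, Dorne 3.102, Farrow 7.044.
Rounding down: Galen 1, Harke 3, Brisco 2, Eskel 6, Arden 5, Dorne 3, Farrow 7 (total 27).

Galen: 1; Harke: 3; Brisco: 2; Eskel: 6; Arden: 5; Dorne: 3; Farrow: 7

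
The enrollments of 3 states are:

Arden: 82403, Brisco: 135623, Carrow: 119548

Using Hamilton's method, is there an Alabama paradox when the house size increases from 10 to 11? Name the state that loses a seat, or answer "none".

At 10 seats: Arden 2, Brisco 4, Carrow 4.
At 11 seats: Arden 3, Brisco 4, Carrow 4.
No state's allocation decreased.

none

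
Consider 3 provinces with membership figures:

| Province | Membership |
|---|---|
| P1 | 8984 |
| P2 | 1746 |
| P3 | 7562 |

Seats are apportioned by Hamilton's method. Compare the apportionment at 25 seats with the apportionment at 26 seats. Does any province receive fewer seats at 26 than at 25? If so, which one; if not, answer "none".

P2

At 25 seats: P1 12, P2 3, P3 10.
At 26 seats: P1 13, P2 2, P3 11.
P2 drops from 3 to 2.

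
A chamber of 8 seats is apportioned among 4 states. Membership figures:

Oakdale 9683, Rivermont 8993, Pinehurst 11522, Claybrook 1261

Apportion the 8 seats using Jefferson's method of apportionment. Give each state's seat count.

Standard divisor 31459/8 ≈ 3932.375; standard quotas: Oakdale 2.462, Rivermont 2.287, Pinehurst 2.930, Claybrook 0.321.
Rounding down gives 2, 2, 2, 0 = 6 seats, so the divisor must be adjusted.
With modified divisor 3100: modified quotas Oakdale 3.124, Rivermont 2.901, Pinehurst 3.717, Claybrook 0.407.
Rounding down: Oakdale 3, Rivermont 2, Pinehurst 3, Claybrook 0 (total 8).

Oakdale 3, Rivermont 2, Pinehurst 3, Claybrook 0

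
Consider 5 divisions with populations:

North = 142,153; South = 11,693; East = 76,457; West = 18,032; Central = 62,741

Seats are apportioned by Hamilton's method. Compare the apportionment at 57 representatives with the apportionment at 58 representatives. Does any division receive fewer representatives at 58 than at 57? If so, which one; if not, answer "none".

At 57 seats: North 26, South 2, East 14, West 3, Central 12.
At 58 seats: North 27, South 2, East 14, West 3, Central 12.
No division's allocation decreased.

none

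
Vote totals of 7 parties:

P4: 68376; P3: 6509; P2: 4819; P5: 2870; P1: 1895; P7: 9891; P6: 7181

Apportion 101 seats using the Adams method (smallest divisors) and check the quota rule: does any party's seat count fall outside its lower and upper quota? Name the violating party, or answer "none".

Standard quotas: P4 68.012, P3 6.474, P2 4.793, P5 2.855, P1 1.885, P7 9.838, P6 7.143.
Adams allocation: P4 67, P3 7, P2 5, P5 3, P1 2, P7 10, P6 7.
P4 has quota 68.012 (lower 68, upper 69) but receives 67 — outside the quota interval.

P4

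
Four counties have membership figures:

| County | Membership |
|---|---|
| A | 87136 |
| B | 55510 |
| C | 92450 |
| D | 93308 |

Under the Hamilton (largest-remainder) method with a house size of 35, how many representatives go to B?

Total 328404; standard divisor 328404/35 ≈ 9382.971.
Standard quotas: A 9.2866, B 5.9160, C 9.8530, D 9.9444.
Lower quotas: A 9, B 5, C 9, D 9 (sum 32, leaving 3 seats).
Remainders in descending order: D 0.9444, B 0.9160, C 0.8530, A 0.2866.
Largest remainders: D, B, C receive the extra seats.
B receives 6.

6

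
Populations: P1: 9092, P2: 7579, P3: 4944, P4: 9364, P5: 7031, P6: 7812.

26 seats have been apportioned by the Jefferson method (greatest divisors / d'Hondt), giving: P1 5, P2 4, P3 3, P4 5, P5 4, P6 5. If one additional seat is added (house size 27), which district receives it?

Priority for the next seat is population ÷ (current seats + 1).
Priorities: P1 1515.333, P2 1515.800, P3 1236.000, P4 1560.667, P5 1406.200, P6 1302.000.
Highest priority: P4.

P4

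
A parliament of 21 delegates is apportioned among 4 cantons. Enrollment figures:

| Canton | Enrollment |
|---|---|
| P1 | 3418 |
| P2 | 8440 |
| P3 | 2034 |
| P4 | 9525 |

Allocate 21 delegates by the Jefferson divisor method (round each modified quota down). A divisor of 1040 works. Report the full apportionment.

P1 3; P2 8; P3 1; P4 9

With modified divisor 1040: modified quotas P1 3.287, P2 8.115, P3 1.956, P4 9.159.
Rounding down: P1 3, P2 8, P3 1, P4 9 (total 21).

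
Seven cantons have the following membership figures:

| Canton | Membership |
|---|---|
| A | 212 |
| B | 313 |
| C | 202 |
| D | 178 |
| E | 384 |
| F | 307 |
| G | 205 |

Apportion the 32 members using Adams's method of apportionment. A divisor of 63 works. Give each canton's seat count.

With modified divisor 63: modified quotas A 3.365, B 4.968, C 3.206, D 2.825, E 6.095, F 4.873, G 3.254.
Rounding up: A 4, B 5, C 4, D 3, E 7, F 5, G 4 (total 32).

A 4, B 5, C 4, D 3, E 7, F 5, G 4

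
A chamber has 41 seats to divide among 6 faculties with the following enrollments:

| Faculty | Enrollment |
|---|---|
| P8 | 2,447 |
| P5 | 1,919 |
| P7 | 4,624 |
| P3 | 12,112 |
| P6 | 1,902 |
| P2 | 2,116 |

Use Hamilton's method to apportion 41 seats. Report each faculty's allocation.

P8 4, P5 3, P7 8, P3 20, P6 3, P2 3

Standard divisor: 25120 ÷ 41 ≈ 612.683.
Standard quotas: P8 3.9939, P5 3.1321, P7 7.5471, P3 19.7688, P6 3.1044, P2 3.4537.
Lower quotas: P8 3, P5 3, P7 7, P3 19, P6 3, P2 3 (sum 38, leaving 3 seats).
Remainders in descending order: P8 0.9939, P3 0.7688, P7 0.5471, P2 0.4537, P5 0.1321, P6 0.1044.
The surplus seats go to P8, P3, P7.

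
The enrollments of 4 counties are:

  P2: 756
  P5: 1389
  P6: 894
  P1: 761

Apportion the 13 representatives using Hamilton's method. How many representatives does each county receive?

P2: 2; P5: 5; P6: 3; P1: 3

The standard divisor is 3800/13 ≈ 292.308.
Standard quotas: P2 2.586, P5 4.752, P6 3.058, P1 2.603.
Lower quotas: P2 2, P5 4, P6 3, P1 2 (sum 11, leaving 2 seats).
Remainders in descending order: P5 0.752, P1 0.603, P2 0.586, P6 0.058.
Largest remainders: P5, P1 receive the extra seats.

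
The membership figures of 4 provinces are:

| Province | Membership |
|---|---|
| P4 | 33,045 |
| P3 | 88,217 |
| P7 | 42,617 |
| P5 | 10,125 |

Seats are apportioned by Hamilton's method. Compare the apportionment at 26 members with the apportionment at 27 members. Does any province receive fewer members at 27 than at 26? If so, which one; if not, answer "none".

At 26 seats: P4 5, P3 13, P7 6, P5 2.
At 27 seats: P4 5, P3 14, P7 7, P5 1.
P5 drops from 2 to 1.

P5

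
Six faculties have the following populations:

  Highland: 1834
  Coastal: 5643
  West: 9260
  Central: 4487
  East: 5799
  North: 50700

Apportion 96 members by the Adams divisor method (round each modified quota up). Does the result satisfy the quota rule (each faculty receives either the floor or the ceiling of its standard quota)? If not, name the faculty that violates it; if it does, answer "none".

North

Standard quotas: Highland 2.265, Coastal 6.970, West 11.438, Central 5.542, East 7.163, North 62.622.
Adams allocation: Highland 3, Coastal 7, West 12, Central 6, East 7, North 61.
North has quota 62.622 (lower 62, upper 63) but receives 61 — outside the quota interval.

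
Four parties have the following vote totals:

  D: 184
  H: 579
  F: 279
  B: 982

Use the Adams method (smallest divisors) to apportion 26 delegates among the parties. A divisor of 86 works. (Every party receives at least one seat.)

D=3; H=7; F=4; B=12

With modified divisor 86: modified quotas D 2.140, H 6.733, F 3.244, B 11.419.
Rounding up: D 3, H 7, F 4, B 12 (total 26).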